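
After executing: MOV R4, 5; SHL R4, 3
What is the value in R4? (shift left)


Register state trace:
  MOV R4, 5  → R4 = 5
  SHL R4, 3  → R4 = 5 << 3 = 5 * 2^3 = 40
Final: R4 = 40

40


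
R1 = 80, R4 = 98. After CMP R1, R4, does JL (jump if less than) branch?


Trace:
  R1 = 80, R4 = 98
  CMP R1, R4  → compares 80 vs 98
  JL checks: is 80 less than 98?
  80 < 98, so condition is true
Branch taken: Yes

Yes


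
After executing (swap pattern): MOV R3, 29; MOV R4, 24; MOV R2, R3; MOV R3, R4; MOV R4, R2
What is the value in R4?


Register state trace (swap pattern):
  MOV R3, 29  → R3 = 29
  MOV R4, 24  → R4 = 24
  MOV R2, R3  → R2 = 29  (save R3)
  MOV R3, R4  → R3 = 24  (R3 gets R4's value)
  MOV R4, R2  → R4 = 29  (R4 gets saved value)
Final: R4 = 29

29


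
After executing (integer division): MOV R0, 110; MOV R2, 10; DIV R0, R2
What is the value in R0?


Register state trace:
  MOV R0, 110  → R0 = 110
  MOV R2, 10  → R2 = 10
  DIV R0, R2  → R0 = 110 // 10 = 11
Final: R0 = 11

11


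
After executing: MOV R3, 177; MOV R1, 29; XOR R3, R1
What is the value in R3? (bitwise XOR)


Register state trace:
  MOV R3, 177  → R3 = 177 (0b10110001)
  MOV R1, 29  → R1 = 29 (0b00011101)
  XOR R3, R1  → R3 = 177 XOR 29 = 172 (0b10101100)
Final: R3 = 172

172


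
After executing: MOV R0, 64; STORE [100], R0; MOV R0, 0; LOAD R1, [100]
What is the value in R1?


Register and memory trace:
  MOV R0, 64  → R0 = 64
  STORE [100], R0  → mem[100] = 64
  MOV R0, 0  → R0 = 0
  LOAD R1, [100]  → R1 = mem[100] = 64
Final: R1 = 64

64


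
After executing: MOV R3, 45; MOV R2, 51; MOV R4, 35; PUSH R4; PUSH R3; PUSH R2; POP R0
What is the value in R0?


Stack trace (top is rightmost):
  MOV R3, 45  → R3 = 45
  MOV R2, 51  → R2 = 51
  MOV R4, 35  → R4 = 35
  PUSH R4  → stack: [35]
  PUSH R3  → stack: [35, 45]
  PUSH R2  → stack: [35, 45, 51]
  POP R0  → R0 = 51, stack: [35, 45]
Final: R0 = 51

51


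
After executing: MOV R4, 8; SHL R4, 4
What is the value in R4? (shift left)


Register state trace:
  MOV R4, 8  → R4 = 8
  SHL R4, 4  → R4 = 8 << 4 = 8 * 2^4 = 128
Final: R4 = 128

128


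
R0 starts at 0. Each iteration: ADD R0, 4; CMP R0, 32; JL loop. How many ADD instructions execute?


Loop trace (R0 starts at 0, target 32, step 4):
  ADD #1: R0 = 0 + 4 = 4  → 4 < 32, loop
  ADD #2: R0 = 4 + 4 = 8  → 8 < 32, loop
  ADD #3: R0 = 8 + 4 = 12  → 12 < 32, loop
  ADD #4: R0 = 12 + 4 = 16  → 16 < 32, loop
  ADD #5: R0 = 16 + 4 = 20  → 20 < 32, loop
  ADD #6: R0 = 20 + 4 = 24  → 24 < 32, loop
  ADD #7: R0 = 24 + 4 = 28  → 28 < 32, loop
  ADD #8: R0 = 28 + 4 = 32  → 32 >= 32, exit
Total ADD instructions: 8

8


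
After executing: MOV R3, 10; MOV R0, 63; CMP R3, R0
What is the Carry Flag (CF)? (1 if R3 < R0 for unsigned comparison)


Register state trace:
  MOV R3, 10  → R3 = 10
  MOV R0, 63  → R0 = 63
  CMP R3, R0  → unsigned 10 - 63: borrow occurs
  10 < 63, so CF = 1
CF = 1

1


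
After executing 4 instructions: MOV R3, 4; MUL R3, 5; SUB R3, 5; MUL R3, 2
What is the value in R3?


Register state trace:
  MOV R3, 4  → R3 = 4
  MUL R3, 5  → R3 = 4 * 5 = 20
  SUB R3, 5  → R3 = 20 - 5 = 15
  MUL R3, 2  → R3 = 15 * 2 = 30
Final: R3 = 30

30


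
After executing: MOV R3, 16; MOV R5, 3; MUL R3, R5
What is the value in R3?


Register state trace:
  MOV R3, 16  → R3 = 16
  MOV R5, 3  → R5 = 3
  MUL R3, R5  → R3 = 16 * 3 = 48
Final: R3 = 48

48


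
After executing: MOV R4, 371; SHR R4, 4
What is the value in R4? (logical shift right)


Register state trace:
  MOV R4, 371  → R4 = 371
  SHR R4, 4  → R4 = 371 >> 4 = 371 // 2^4 = 23
Final: R4 = 23

23


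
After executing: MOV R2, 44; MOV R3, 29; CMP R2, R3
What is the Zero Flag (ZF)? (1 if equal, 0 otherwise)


Register state trace:
  MOV R2, 44  → R2 = 44
  MOV R3, 29  → R3 = 29
  CMP R2, R3  → computes 44 - 29 = 15
  Result is nonzero, so values are not equal
ZF = 0

0


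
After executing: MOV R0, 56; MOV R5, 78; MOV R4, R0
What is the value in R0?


Register state trace:
  MOV R0, 56  → R0 = 56
  MOV R5, 78  → R5 = 78
  MOV R4, R0  → R4 = 56
Final: R0 = 56

56


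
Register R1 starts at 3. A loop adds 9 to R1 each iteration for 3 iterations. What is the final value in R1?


Starting value: R1 = 3
  Iter 1: R1 = 3 + 9 = 12
  Iter 2: R1 = 12 + 9 = 21
  Iter 3: R1 = 21 + 9 = 30
Final: R1 = 30

30


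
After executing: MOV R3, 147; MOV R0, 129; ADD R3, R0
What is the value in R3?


Register state trace:
  MOV R3, 147  → R3 = 147
  MOV R0, 129  → R0 = 129
  ADD R3, R0  → R3 = 147 + 129 = 276
Final: R3 = 276

276


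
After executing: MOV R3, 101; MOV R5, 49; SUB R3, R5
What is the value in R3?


Register state trace:
  MOV R3, 101  → R3 = 101
  MOV R5, 49  → R5 = 49
  SUB R3, R5  → R3 = 101 - 49 = 52
Final: R3 = 52

52


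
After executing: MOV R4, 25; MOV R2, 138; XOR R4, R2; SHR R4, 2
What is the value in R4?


Register state trace:
  MOV R4, 25  → R4 = 25 (0b00011001)
  MOV R2, 138  → R2 = 138 (0b10001010)
  XOR R4, R2  → R4 = 25 XOR 138 = 147 (0b10010011)
  SHR R4, 2  → R4 = 147 >> 2 = 36
Final: R4 = 36

36


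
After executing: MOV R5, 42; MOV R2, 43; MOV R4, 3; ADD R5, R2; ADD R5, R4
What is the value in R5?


Register state trace:
  MOV R5, 42  → R5 = 42
  MOV R2, 43  → R2 = 43
  MOV R4, 3  → R4 = 3
  ADD R5, R2  → R5 = 42 + 43 = 85
  ADD R5, R4  → R5 = 85 + 3 = 88
Final: R5 = 88

88


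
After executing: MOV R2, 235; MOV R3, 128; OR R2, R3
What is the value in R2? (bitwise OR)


Register state trace:
  MOV R2, 235  → R2 = 235 (0b11101011)
  MOV R3, 128  → R3 = 128 (0b10000000)
  OR R2, R3   → R2 = 235 OR 128 = 235 (0b11101011)
Final: R2 = 235

235


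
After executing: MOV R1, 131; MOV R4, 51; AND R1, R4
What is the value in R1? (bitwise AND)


Register state trace:
  MOV R1, 131  → R1 = 131 (0b10000011)
  MOV R4, 51  → R4 = 51 (0b00110011)
  AND R1, R4  → R1 = 131 AND 51 = 3 (0b00000011)
Final: R1 = 3

3


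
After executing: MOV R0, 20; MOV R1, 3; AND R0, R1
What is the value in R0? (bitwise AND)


Register state trace:
  MOV R0, 20  → R0 = 20 (0b00010100)
  MOV R1, 3  → R1 = 3 (0b00000011)
  AND R0, R1  → R0 = 20 AND 3 = 0 (0b00000000)
Final: R0 = 0

0


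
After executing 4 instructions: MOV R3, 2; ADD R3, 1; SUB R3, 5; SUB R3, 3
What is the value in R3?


Register state trace:
  MOV R3, 2  → R3 = 2
  ADD R3, 1  → R3 = 2 + 1 = 3
  SUB R3, 5  → R3 = 3 - 5 = -2
  SUB R3, 3  → R3 = -2 - 3 = -5
Final: R3 = -5

-5


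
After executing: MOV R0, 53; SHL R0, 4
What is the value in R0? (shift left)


Register state trace:
  MOV R0, 53  → R0 = 53
  SHL R0, 4  → R0 = 53 << 4 = 53 * 2^4 = 848
Final: R0 = 848

848


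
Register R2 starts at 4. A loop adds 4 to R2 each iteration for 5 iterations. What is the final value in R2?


Starting value: R2 = 4
  Iter 1: R2 = 4 + 4 = 8
  Iter 2: R2 = 8 + 4 = 12
  Iter 3: R2 = 12 + 4 = 16
  Iter 4: R2 = 16 + 4 = 20
  Iter 5: R2 = 20 + 4 = 24
Final: R2 = 24

24


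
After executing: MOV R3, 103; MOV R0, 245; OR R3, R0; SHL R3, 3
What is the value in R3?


Register state trace:
  MOV R3, 103  → R3 = 103 (0b01100111)
  MOV R0, 245  → R0 = 245 (0b11110101)
  OR R3, R0  → R3 = 103 OR 245 = 247 (0b11110111)
  SHL R3, 3  → R3 = 247 << 3 = 1976
Final: R3 = 1976

1976


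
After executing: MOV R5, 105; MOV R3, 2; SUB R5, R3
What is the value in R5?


Register state trace:
  MOV R5, 105  → R5 = 105
  MOV R3, 2  → R3 = 2
  SUB R5, R3  → R5 = 105 - 2 = 103
Final: R5 = 103

103


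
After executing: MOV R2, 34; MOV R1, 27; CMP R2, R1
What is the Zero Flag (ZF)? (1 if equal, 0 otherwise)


Register state trace:
  MOV R2, 34  → R2 = 34
  MOV R1, 27  → R1 = 27
  CMP R2, R1  → computes 34 - 27 = 7
  Result is nonzero, so values are not equal
ZF = 0

0


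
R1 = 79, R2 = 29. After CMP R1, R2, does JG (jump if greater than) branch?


Trace:
  R1 = 79, R2 = 29
  CMP R1, R2  → compares 79 vs 29
  JG checks: is 79 greater than 29?
  79 > 29, so condition is true
Branch taken: Yes

Yes


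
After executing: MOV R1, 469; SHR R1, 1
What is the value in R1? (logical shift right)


Register state trace:
  MOV R1, 469  → R1 = 469
  SHR R1, 1  → R1 = 469 >> 1 = 469 // 2^1 = 234
Final: R1 = 234

234


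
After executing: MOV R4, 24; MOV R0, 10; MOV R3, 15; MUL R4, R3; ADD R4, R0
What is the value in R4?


Register state trace:
  MOV R4, 24  → R4 = 24
  MOV R0, 10  → R0 = 10
  MOV R3, 15  → R3 = 15
  MUL R4, R3  → R4 = 24 * 15 = 360
  ADD R4, R0  → R4 = 360 + 10 = 370
Final: R4 = 370

370


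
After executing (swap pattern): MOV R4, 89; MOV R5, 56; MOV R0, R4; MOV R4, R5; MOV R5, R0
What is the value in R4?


Register state trace (swap pattern):
  MOV R4, 89  → R4 = 89
  MOV R5, 56  → R5 = 56
  MOV R0, R4  → R0 = 89  (save R4)
  MOV R4, R5  → R4 = 56  (R4 gets R5's value)
  MOV R5, R0  → R5 = 89  (R5 gets saved value)
Final: R4 = 56

56


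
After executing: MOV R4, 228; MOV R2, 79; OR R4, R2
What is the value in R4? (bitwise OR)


Register state trace:
  MOV R4, 228  → R4 = 228 (0b11100100)
  MOV R2, 79  → R2 = 79 (0b01001111)
  OR R4, R2   → R4 = 228 OR 79 = 239 (0b11101111)
Final: R4 = 239

239


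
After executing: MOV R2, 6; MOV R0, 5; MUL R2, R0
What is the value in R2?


Register state trace:
  MOV R2, 6  → R2 = 6
  MOV R0, 5  → R0 = 5
  MUL R2, R0  → R2 = 6 * 5 = 30
Final: R2 = 30

30


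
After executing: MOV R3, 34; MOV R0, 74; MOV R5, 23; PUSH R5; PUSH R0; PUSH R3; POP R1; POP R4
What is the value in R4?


Stack trace (top is rightmost):
  MOV R3, 34  → R3 = 34
  MOV R0, 74  → R0 = 74
  MOV R5, 23  → R5 = 23
  PUSH R5  → stack: [23]
  PUSH R0  → stack: [23, 74]
  PUSH R3  → stack: [23, 74, 34]
  POP R1  → R1 = 34, stack: [23, 74]
  POP R4  → R4 = 74, stack: [23]
Final: R4 = 74

74


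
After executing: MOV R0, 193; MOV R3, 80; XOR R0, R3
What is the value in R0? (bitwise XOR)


Register state trace:
  MOV R0, 193  → R0 = 193 (0b11000001)
  MOV R3, 80  → R3 = 80 (0b01010000)
  XOR R0, R3  → R0 = 193 XOR 80 = 145 (0b10010001)
Final: R0 = 145

145


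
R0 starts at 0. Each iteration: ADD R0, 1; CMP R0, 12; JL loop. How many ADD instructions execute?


Loop trace (R0 starts at 0, target 12, step 1):
  ADD #1: R0 = 0 + 1 = 1  → 1 < 12, loop
  ADD #2: R0 = 1 + 1 = 2  → 2 < 12, loop
  ADD #3: R0 = 2 + 1 = 3  → 3 < 12, loop
  ADD #4: R0 = 3 + 1 = 4  → 4 < 12, loop
  ADD #5: R0 = 4 + 1 = 5  → 5 < 12, loop
  ADD #6: R0 = 5 + 1 = 6  → 6 < 12, loop
  ADD #7: R0 = 6 + 1 = 7  → 7 < 12, loop
  ADD #8: R0 = 7 + 1 = 8  → 8 < 12, loop
  ADD #9: R0 = 8 + 1 = 9  → 9 < 12, loop
  ADD #10: R0 = 9 + 1 = 10  → 10 < 12, loop
  ADD #11: R0 = 10 + 1 = 11  → 11 < 12, loop
  ADD #12: R0 = 11 + 1 = 12  → 12 >= 12, exit
Total ADD instructions: 12

12


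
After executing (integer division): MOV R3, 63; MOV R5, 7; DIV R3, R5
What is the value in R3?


Register state trace:
  MOV R3, 63  → R3 = 63
  MOV R5, 7  → R5 = 7
  DIV R3, R5  → R3 = 63 // 7 = 9
Final: R3 = 9

9


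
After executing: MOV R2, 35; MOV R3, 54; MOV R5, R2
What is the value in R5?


Register state trace:
  MOV R2, 35  → R2 = 35
  MOV R3, 54  → R3 = 54
  MOV R5, R2  → R5 = 35
Final: R5 = 35

35


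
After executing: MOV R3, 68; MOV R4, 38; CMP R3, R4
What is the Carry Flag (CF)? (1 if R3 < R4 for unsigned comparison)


Register state trace:
  MOV R3, 68  → R3 = 68
  MOV R4, 38  → R4 = 38
  CMP R3, R4  → unsigned 68 - 38: no borrow
  68 >= 38, so CF = 0
CF = 0

0


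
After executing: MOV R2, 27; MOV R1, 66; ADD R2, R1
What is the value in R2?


Register state trace:
  MOV R2, 27  → R2 = 27
  MOV R1, 66  → R1 = 66
  ADD R2, R1  → R2 = 27 + 66 = 93
Final: R2 = 93

93


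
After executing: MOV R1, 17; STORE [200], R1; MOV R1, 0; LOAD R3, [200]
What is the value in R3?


Register and memory trace:
  MOV R1, 17  → R1 = 17
  STORE [200], R1  → mem[200] = 17
  MOV R1, 0  → R1 = 0
  LOAD R3, [200]  → R3 = mem[200] = 17
Final: R3 = 17

17


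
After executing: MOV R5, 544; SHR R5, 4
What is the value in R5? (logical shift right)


Register state trace:
  MOV R5, 544  → R5 = 544
  SHR R5, 4  → R5 = 544 >> 4 = 544 // 2^4 = 34
Final: R5 = 34

34


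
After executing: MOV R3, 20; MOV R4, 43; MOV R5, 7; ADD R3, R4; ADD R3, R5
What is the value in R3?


Register state trace:
  MOV R3, 20  → R3 = 20
  MOV R4, 43  → R4 = 43
  MOV R5, 7  → R5 = 7
  ADD R3, R4  → R3 = 20 + 43 = 63
  ADD R3, R5  → R3 = 63 + 7 = 70
Final: R3 = 70

70


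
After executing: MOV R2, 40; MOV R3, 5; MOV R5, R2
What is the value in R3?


Register state trace:
  MOV R2, 40  → R2 = 40
  MOV R3, 5  → R3 = 5
  MOV R5, R2  → R5 = 40
Final: R3 = 5

5


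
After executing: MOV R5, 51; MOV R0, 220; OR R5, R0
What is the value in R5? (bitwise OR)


Register state trace:
  MOV R5, 51  → R5 = 51 (0b00110011)
  MOV R0, 220  → R0 = 220 (0b11011100)
  OR R5, R0   → R5 = 51 OR 220 = 255 (0b11111111)
Final: R5 = 255

255


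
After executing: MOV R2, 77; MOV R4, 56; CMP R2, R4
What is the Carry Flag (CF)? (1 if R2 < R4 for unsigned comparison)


Register state trace:
  MOV R2, 77  → R2 = 77
  MOV R4, 56  → R4 = 56
  CMP R2, R4  → unsigned 77 - 56: no borrow
  77 >= 56, so CF = 0
CF = 0

0


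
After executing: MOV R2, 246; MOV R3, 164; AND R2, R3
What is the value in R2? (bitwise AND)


Register state trace:
  MOV R2, 246  → R2 = 246 (0b11110110)
  MOV R3, 164  → R3 = 164 (0b10100100)
  AND R2, R3  → R2 = 246 AND 164 = 164 (0b10100100)
Final: R2 = 164

164


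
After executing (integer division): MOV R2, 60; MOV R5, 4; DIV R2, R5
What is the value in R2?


Register state trace:
  MOV R2, 60  → R2 = 60
  MOV R5, 4  → R5 = 4
  DIV R2, R5  → R2 = 60 // 4 = 15
Final: R2 = 15

15


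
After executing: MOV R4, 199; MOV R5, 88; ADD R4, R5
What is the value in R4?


Register state trace:
  MOV R4, 199  → R4 = 199
  MOV R5, 88  → R5 = 88
  ADD R4, R5  → R4 = 199 + 88 = 287
Final: R4 = 287

287


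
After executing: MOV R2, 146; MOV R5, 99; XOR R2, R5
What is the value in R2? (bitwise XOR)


Register state trace:
  MOV R2, 146  → R2 = 146 (0b10010010)
  MOV R5, 99  → R5 = 99 (0b01100011)
  XOR R2, R5  → R2 = 146 XOR 99 = 241 (0b11110001)
Final: R2 = 241

241


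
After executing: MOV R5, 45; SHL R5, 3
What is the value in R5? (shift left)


Register state trace:
  MOV R5, 45  → R5 = 45
  SHL R5, 3  → R5 = 45 << 3 = 45 * 2^3 = 360
Final: R5 = 360

360


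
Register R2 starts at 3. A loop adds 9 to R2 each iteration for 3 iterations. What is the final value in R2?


Starting value: R2 = 3
  Iter 1: R2 = 3 + 9 = 12
  Iter 2: R2 = 12 + 9 = 21
  Iter 3: R2 = 21 + 9 = 30
Final: R2 = 30

30


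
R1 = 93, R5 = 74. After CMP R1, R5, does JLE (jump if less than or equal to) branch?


Trace:
  R1 = 93, R5 = 74
  CMP R1, R5  → compares 93 vs 74
  JLE checks: is 93 less than or equal to 74?
  93 > 74, so condition is false
Branch taken: No

No


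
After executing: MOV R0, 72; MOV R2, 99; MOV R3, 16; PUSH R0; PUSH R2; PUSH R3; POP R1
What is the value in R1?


Stack trace (top is rightmost):
  MOV R0, 72  → R0 = 72
  MOV R2, 99  → R2 = 99
  MOV R3, 16  → R3 = 16
  PUSH R0  → stack: [72]
  PUSH R2  → stack: [72, 99]
  PUSH R3  → stack: [72, 99, 16]
  POP R1  → R1 = 16, stack: [72, 99]
Final: R1 = 16

16


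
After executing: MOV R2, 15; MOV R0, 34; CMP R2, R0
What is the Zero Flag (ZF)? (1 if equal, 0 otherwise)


Register state trace:
  MOV R2, 15  → R2 = 15
  MOV R0, 34  → R0 = 34
  CMP R2, R0  → computes 15 - 34 = -19
  Result is nonzero, so values are not equal
ZF = 0

0


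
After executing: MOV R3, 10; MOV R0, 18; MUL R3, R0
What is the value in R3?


Register state trace:
  MOV R3, 10  → R3 = 10
  MOV R0, 18  → R0 = 18
  MUL R3, R0  → R3 = 10 * 18 = 180
Final: R3 = 180

180


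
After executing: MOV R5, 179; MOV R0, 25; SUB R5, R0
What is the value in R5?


Register state trace:
  MOV R5, 179  → R5 = 179
  MOV R0, 25  → R0 = 25
  SUB R5, R0  → R5 = 179 - 25 = 154
Final: R5 = 154

154


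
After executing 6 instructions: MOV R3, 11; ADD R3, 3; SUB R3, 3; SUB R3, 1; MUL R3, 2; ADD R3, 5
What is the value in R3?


Register state trace:
  MOV R3, 11  → R3 = 11
  ADD R3, 3  → R3 = 11 + 3 = 14
  SUB R3, 3  → R3 = 14 - 3 = 11
  SUB R3, 1  → R3 = 11 - 1 = 10
  MUL R3, 2  → R3 = 10 * 2 = 20
  ADD R3, 5  → R3 = 20 + 5 = 25
Final: R3 = 25

25


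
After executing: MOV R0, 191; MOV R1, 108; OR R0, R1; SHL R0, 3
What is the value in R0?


Register state trace:
  MOV R0, 191  → R0 = 191 (0b10111111)
  MOV R1, 108  → R1 = 108 (0b01101100)
  OR R0, R1  → R0 = 191 OR 108 = 255 (0b11111111)
  SHL R0, 3  → R0 = 255 << 3 = 2040
Final: R0 = 2040

2040


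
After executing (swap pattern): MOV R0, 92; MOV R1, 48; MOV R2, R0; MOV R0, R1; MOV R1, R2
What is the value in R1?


Register state trace (swap pattern):
  MOV R0, 92  → R0 = 92
  MOV R1, 48  → R1 = 48
  MOV R2, R0  → R2 = 92  (save R0)
  MOV R0, R1  → R0 = 48  (R0 gets R1's value)
  MOV R1, R2  → R1 = 92  (R1 gets saved value)
Final: R1 = 92

92


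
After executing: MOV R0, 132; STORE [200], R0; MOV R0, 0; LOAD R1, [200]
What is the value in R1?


Register and memory trace:
  MOV R0, 132  → R0 = 132
  STORE [200], R0  → mem[200] = 132
  MOV R0, 0  → R0 = 0
  LOAD R1, [200]  → R1 = mem[200] = 132
Final: R1 = 132

132


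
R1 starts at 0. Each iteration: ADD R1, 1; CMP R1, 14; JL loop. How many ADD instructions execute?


Loop trace (R1 starts at 0, target 14, step 1):
  ADD #1: R1 = 0 + 1 = 1  → 1 < 14, loop
  ADD #2: R1 = 1 + 1 = 2  → 2 < 14, loop
  ADD #3: R1 = 2 + 1 = 3  → 3 < 14, loop
  ADD #4: R1 = 3 + 1 = 4  → 4 < 14, loop
  ADD #5: R1 = 4 + 1 = 5  → 5 < 14, loop
  ADD #6: R1 = 5 + 1 = 6  → 6 < 14, loop
  ADD #7: R1 = 6 + 1 = 7  → 7 < 14, loop
  ADD #8: R1 = 7 + 1 = 8  → 8 < 14, loop
  ADD #9: R1 = 8 + 1 = 9  → 9 < 14, loop
  ADD #10: R1 = 9 + 1 = 10  → 10 < 14, loop
  ADD #11: R1 = 10 + 1 = 11  → 11 < 14, loop
  ADD #12: R1 = 11 + 1 = 12  → 12 < 14, loop
  ADD #13: R1 = 12 + 1 = 13  → 13 < 14, loop
  ADD #14: R1 = 13 + 1 = 14  → 14 >= 14, exit
Total ADD instructions: 14

14


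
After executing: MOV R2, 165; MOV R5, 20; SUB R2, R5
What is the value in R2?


Register state trace:
  MOV R2, 165  → R2 = 165
  MOV R5, 20  → R5 = 20
  SUB R2, R5  → R2 = 165 - 20 = 145
Final: R2 = 145

145


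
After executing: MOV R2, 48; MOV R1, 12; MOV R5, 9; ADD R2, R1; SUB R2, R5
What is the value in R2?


Register state trace:
  MOV R2, 48  → R2 = 48
  MOV R1, 12  → R1 = 12
  MOV R5, 9  → R5 = 9
  ADD R2, R1  → R2 = 48 + 12 = 60
  SUB R2, R5  → R2 = 60 - 9 = 51
Final: R2 = 51

51


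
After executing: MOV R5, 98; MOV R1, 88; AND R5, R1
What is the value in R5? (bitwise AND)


Register state trace:
  MOV R5, 98  → R5 = 98 (0b01100010)
  MOV R1, 88  → R1 = 88 (0b01011000)
  AND R5, R1  → R5 = 98 AND 88 = 64 (0b01000000)
Final: R5 = 64

64


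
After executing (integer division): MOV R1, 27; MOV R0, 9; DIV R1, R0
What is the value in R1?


Register state trace:
  MOV R1, 27  → R1 = 27
  MOV R0, 9  → R0 = 9
  DIV R1, R0  → R1 = 27 // 9 = 3
Final: R1 = 3

3


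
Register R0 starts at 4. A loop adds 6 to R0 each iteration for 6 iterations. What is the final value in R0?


Starting value: R0 = 4
  Iter 1: R0 = 4 + 6 = 10
  Iter 2: R0 = 10 + 6 = 16
  Iter 3: R0 = 16 + 6 = 22
  Iter 4: R0 = 22 + 6 = 28
  Iter 5: R0 = 28 + 6 = 34
  Iter 6: R0 = 34 + 6 = 40
Final: R0 = 40

40


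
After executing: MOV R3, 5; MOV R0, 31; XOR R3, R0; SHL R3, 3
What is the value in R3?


Register state trace:
  MOV R3, 5  → R3 = 5 (0b00000101)
  MOV R0, 31  → R0 = 31 (0b00011111)
  XOR R3, R0  → R3 = 5 XOR 31 = 26 (0b00011010)
  SHL R3, 3  → R3 = 26 << 3 = 208
Final: R3 = 208

208


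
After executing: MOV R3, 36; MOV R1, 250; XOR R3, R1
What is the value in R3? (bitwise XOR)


Register state trace:
  MOV R3, 36  → R3 = 36 (0b00100100)
  MOV R1, 250  → R1 = 250 (0b11111010)
  XOR R3, R1  → R3 = 36 XOR 250 = 222 (0b11011110)
Final: R3 = 222

222


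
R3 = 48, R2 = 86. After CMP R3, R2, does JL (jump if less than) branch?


Trace:
  R3 = 48, R2 = 86
  CMP R3, R2  → compares 48 vs 86
  JL checks: is 48 less than 86?
  48 < 86, so condition is true
Branch taken: Yes

Yes


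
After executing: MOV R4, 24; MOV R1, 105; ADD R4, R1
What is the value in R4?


Register state trace:
  MOV R4, 24  → R4 = 24
  MOV R1, 105  → R1 = 105
  ADD R4, R1  → R4 = 24 + 105 = 129
Final: R4 = 129

129


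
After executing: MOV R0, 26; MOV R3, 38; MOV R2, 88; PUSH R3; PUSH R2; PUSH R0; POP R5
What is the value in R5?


Stack trace (top is rightmost):
  MOV R0, 26  → R0 = 26
  MOV R3, 38  → R3 = 38
  MOV R2, 88  → R2 = 88
  PUSH R3  → stack: [38]
  PUSH R2  → stack: [38, 88]
  PUSH R0  → stack: [38, 88, 26]
  POP R5  → R5 = 26, stack: [38, 88]
Final: R5 = 26

26


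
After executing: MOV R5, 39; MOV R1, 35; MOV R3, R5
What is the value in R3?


Register state trace:
  MOV R5, 39  → R5 = 39
  MOV R1, 35  → R1 = 35
  MOV R3, R5  → R3 = 39
Final: R3 = 39

39


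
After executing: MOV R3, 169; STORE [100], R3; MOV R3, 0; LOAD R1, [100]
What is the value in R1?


Register and memory trace:
  MOV R3, 169  → R3 = 169
  STORE [100], R3  → mem[100] = 169
  MOV R3, 0  → R3 = 0
  LOAD R1, [100]  → R1 = mem[100] = 169
Final: R1 = 169

169


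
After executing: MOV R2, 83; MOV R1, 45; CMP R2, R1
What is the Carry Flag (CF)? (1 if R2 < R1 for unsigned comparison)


Register state trace:
  MOV R2, 83  → R2 = 83
  MOV R1, 45  → R1 = 45
  CMP R2, R1  → unsigned 83 - 45: no borrow
  83 >= 45, so CF = 0
CF = 0

0


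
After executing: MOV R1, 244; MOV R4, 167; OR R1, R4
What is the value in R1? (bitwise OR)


Register state trace:
  MOV R1, 244  → R1 = 244 (0b11110100)
  MOV R4, 167  → R4 = 167 (0b10100111)
  OR R1, R4   → R1 = 244 OR 167 = 247 (0b11110111)
Final: R1 = 247

247


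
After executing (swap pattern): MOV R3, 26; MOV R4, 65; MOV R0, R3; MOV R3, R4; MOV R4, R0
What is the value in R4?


Register state trace (swap pattern):
  MOV R3, 26  → R3 = 26
  MOV R4, 65  → R4 = 65
  MOV R0, R3  → R0 = 26  (save R3)
  MOV R3, R4  → R3 = 65  (R3 gets R4's value)
  MOV R4, R0  → R4 = 26  (R4 gets saved value)
Final: R4 = 26

26


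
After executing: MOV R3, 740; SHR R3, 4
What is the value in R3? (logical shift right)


Register state trace:
  MOV R3, 740  → R3 = 740
  SHR R3, 4  → R3 = 740 >> 4 = 740 // 2^4 = 46
Final: R3 = 46

46


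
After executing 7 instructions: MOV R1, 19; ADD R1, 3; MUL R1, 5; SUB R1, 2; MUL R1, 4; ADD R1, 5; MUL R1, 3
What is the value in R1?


Register state trace:
  MOV R1, 19  → R1 = 19
  ADD R1, 3  → R1 = 19 + 3 = 22
  MUL R1, 5  → R1 = 22 * 5 = 110
  SUB R1, 2  → R1 = 110 - 2 = 108
  MUL R1, 4  → R1 = 108 * 4 = 432
  ADD R1, 5  → R1 = 432 + 5 = 437
  MUL R1, 3  → R1 = 437 * 3 = 1311
Final: R1 = 1311

1311


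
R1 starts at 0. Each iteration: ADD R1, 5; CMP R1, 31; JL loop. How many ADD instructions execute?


Loop trace (R1 starts at 0, target 31, step 5):
  ADD #1: R1 = 0 + 5 = 5  → 5 < 31, loop
  ADD #2: R1 = 5 + 5 = 10  → 10 < 31, loop
  ADD #3: R1 = 10 + 5 = 15  → 15 < 31, loop
  ADD #4: R1 = 15 + 5 = 20  → 20 < 31, loop
  ADD #5: R1 = 20 + 5 = 25  → 25 < 31, loop
  ADD #6: R1 = 25 + 5 = 30  → 30 < 31, loop
  ADD #7: R1 = 30 + 5 = 35  → 35 >= 31, exit
Total ADD instructions: 7

7


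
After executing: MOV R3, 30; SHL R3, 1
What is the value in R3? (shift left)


Register state trace:
  MOV R3, 30  → R3 = 30
  SHL R3, 1  → R3 = 30 << 1 = 30 * 2^1 = 60
Final: R3 = 60

60


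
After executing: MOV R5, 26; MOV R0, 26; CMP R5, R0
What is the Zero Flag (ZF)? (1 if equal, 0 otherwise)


Register state trace:
  MOV R5, 26  → R5 = 26
  MOV R0, 26  → R0 = 26
  CMP R5, R0  → computes 26 - 26 = 0
  Result is zero, so values are equal
ZF = 1

1


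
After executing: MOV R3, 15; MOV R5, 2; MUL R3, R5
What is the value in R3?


Register state trace:
  MOV R3, 15  → R3 = 15
  MOV R5, 2  → R5 = 2
  MUL R3, R5  → R3 = 15 * 2 = 30
Final: R3 = 30

30


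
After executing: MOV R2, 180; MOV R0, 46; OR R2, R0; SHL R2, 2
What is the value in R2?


Register state trace:
  MOV R2, 180  → R2 = 180 (0b10110100)
  MOV R0, 46  → R0 = 46 (0b00101110)
  OR R2, R0  → R2 = 180 OR 46 = 190 (0b10111110)
  SHL R2, 2  → R2 = 190 << 2 = 760
Final: R2 = 760

760


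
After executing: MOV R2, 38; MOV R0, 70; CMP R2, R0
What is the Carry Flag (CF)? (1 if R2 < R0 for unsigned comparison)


Register state trace:
  MOV R2, 38  → R2 = 38
  MOV R0, 70  → R0 = 70
  CMP R2, R0  → unsigned 38 - 70: borrow occurs
  38 < 70, so CF = 1
CF = 1

1


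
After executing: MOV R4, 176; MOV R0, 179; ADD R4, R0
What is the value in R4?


Register state trace:
  MOV R4, 176  → R4 = 176
  MOV R0, 179  → R0 = 179
  ADD R4, R0  → R4 = 176 + 179 = 355
Final: R4 = 355

355


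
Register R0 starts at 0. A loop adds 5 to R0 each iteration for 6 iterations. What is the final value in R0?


Starting value: R0 = 0
  Iter 1: R0 = 0 + 5 = 5
  Iter 2: R0 = 5 + 5 = 10
  Iter 3: R0 = 10 + 5 = 15
  Iter 4: R0 = 15 + 5 = 20
  Iter 5: R0 = 20 + 5 = 25
  Iter 6: R0 = 25 + 5 = 30
Final: R0 = 30

30


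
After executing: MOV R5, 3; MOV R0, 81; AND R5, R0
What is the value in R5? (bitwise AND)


Register state trace:
  MOV R5, 3  → R5 = 3 (0b00000011)
  MOV R0, 81  → R0 = 81 (0b01010001)
  AND R5, R0  → R5 = 3 AND 81 = 1 (0b00000001)
Final: R5 = 1

1


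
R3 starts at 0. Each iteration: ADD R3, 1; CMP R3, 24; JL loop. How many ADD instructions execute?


Loop trace (R3 starts at 0, target 24, step 1):
  ADD #1: R3 = 0 + 1 = 1  → 1 < 24, loop
  ADD #2: R3 = 1 + 1 = 2  → 2 < 24, loop
  ADD #3: R3 = 2 + 1 = 3  → 3 < 24, loop
  ADD #4: R3 = 3 + 1 = 4  → 4 < 24, loop
  ADD #5: R3 = 4 + 1 = 5  → 5 < 24, loop
  ADD #6: R3 = 5 + 1 = 6  → 6 < 24, loop
  ADD #7: R3 = 6 + 1 = 7  → 7 < 24, loop
  ADD #8: R3 = 7 + 1 = 8  → 8 < 24, loop
  ADD #9: R3 = 8 + 1 = 9  → 9 < 24, loop
  ADD #10: R3 = 9 + 1 = 10  → 10 < 24, loop
  ADD #11: R3 = 10 + 1 = 11  → 11 < 24, loop
  ADD #12: R3 = 11 + 1 = 12  → 12 < 24, loop
  ADD #13: R3 = 12 + 1 = 13  → 13 < 24, loop
  ADD #14: R3 = 13 + 1 = 14  → 14 < 24, loop
  ADD #15: R3 = 14 + 1 = 15  → 15 < 24, loop
  ADD #16: R3 = 15 + 1 = 16  → 16 < 24, loop
  ADD #17: R3 = 16 + 1 = 17  → 17 < 24, loop
  ADD #18: R3 = 17 + 1 = 18  → 18 < 24, loop
  ADD #19: R3 = 18 + 1 = 19  → 19 < 24, loop
  ADD #20: R3 = 19 + 1 = 20  → 20 < 24, loop
  ADD #21: R3 = 20 + 1 = 21  → 21 < 24, loop
  ADD #22: R3 = 21 + 1 = 22  → 22 < 24, loop
  ADD #23: R3 = 22 + 1 = 23  → 23 < 24, loop
  ADD #24: R3 = 23 + 1 = 24  → 24 >= 24, exit
Total ADD instructions: 24

24


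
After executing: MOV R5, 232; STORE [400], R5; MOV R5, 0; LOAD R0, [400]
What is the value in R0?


Register and memory trace:
  MOV R5, 232  → R5 = 232
  STORE [400], R5  → mem[400] = 232
  MOV R5, 0  → R5 = 0
  LOAD R0, [400]  → R0 = mem[400] = 232
Final: R0 = 232

232


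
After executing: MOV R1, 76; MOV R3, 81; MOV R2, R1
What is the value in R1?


Register state trace:
  MOV R1, 76  → R1 = 76
  MOV R3, 81  → R3 = 81
  MOV R2, R1  → R2 = 76
Final: R1 = 76

76


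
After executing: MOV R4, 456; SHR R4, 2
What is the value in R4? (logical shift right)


Register state trace:
  MOV R4, 456  → R4 = 456
  SHR R4, 2  → R4 = 456 >> 2 = 456 // 2^2 = 114
Final: R4 = 114

114


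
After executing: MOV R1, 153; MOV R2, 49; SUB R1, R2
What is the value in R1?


Register state trace:
  MOV R1, 153  → R1 = 153
  MOV R2, 49  → R2 = 49
  SUB R1, R2  → R1 = 153 - 49 = 104
Final: R1 = 104

104


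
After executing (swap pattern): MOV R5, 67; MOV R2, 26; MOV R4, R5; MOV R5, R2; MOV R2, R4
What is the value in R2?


Register state trace (swap pattern):
  MOV R5, 67  → R5 = 67
  MOV R2, 26  → R2 = 26
  MOV R4, R5  → R4 = 67  (save R5)
  MOV R5, R2  → R5 = 26  (R5 gets R2's value)
  MOV R2, R4  → R2 = 67  (R2 gets saved value)
Final: R2 = 67

67


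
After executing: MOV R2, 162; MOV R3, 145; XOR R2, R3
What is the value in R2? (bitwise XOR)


Register state trace:
  MOV R2, 162  → R2 = 162 (0b10100010)
  MOV R3, 145  → R3 = 145 (0b10010001)
  XOR R2, R3  → R2 = 162 XOR 145 = 51 (0b00110011)
Final: R2 = 51

51


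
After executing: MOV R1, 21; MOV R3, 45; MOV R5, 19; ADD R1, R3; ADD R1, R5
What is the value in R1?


Register state trace:
  MOV R1, 21  → R1 = 21
  MOV R3, 45  → R3 = 45
  MOV R5, 19  → R5 = 19
  ADD R1, R3  → R1 = 21 + 45 = 66
  ADD R1, R5  → R1 = 66 + 19 = 85
Final: R1 = 85

85


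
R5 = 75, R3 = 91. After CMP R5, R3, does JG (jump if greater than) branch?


Trace:
  R5 = 75, R3 = 91
  CMP R5, R3  → compares 75 vs 91
  JG checks: is 75 greater than 91?
  75 < 91, so condition is false
Branch taken: No

No


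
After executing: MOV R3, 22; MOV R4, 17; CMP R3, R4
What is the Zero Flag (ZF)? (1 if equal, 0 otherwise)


Register state trace:
  MOV R3, 22  → R3 = 22
  MOV R4, 17  → R4 = 17
  CMP R3, R4  → computes 22 - 17 = 5
  Result is nonzero, so values are not equal
ZF = 0

0


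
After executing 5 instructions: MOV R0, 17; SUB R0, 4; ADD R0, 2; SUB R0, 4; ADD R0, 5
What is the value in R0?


Register state trace:
  MOV R0, 17  → R0 = 17
  SUB R0, 4  → R0 = 17 - 4 = 13
  ADD R0, 2  → R0 = 13 + 2 = 15
  SUB R0, 4  → R0 = 15 - 4 = 11
  ADD R0, 5  → R0 = 11 + 5 = 16
Final: R0 = 16

16


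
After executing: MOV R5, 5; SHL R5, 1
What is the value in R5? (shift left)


Register state trace:
  MOV R5, 5  → R5 = 5
  SHL R5, 1  → R5 = 5 << 1 = 5 * 2^1 = 10
Final: R5 = 10

10


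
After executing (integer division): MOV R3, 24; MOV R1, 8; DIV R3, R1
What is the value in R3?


Register state trace:
  MOV R3, 24  → R3 = 24
  MOV R1, 8  → R1 = 8
  DIV R3, R1  → R3 = 24 // 8 = 3
Final: R3 = 3

3


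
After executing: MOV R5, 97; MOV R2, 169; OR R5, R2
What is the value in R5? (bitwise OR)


Register state trace:
  MOV R5, 97  → R5 = 97 (0b01100001)
  MOV R2, 169  → R2 = 169 (0b10101001)
  OR R5, R2   → R5 = 97 OR 169 = 233 (0b11101001)
Final: R5 = 233

233


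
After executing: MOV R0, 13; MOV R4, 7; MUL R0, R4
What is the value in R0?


Register state trace:
  MOV R0, 13  → R0 = 13
  MOV R4, 7  → R4 = 7
  MUL R0, R4  → R0 = 13 * 7 = 91
Final: R0 = 91

91


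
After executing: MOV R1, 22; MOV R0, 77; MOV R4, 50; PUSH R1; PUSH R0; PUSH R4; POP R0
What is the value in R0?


Stack trace (top is rightmost):
  MOV R1, 22  → R1 = 22
  MOV R0, 77  → R0 = 77
  MOV R4, 50  → R4 = 50
  PUSH R1  → stack: [22]
  PUSH R0  → stack: [22, 77]
  PUSH R4  → stack: [22, 77, 50]
  POP R0  → R0 = 50, stack: [22, 77]
Final: R0 = 50

50


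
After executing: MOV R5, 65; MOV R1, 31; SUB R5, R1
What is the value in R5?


Register state trace:
  MOV R5, 65  → R5 = 65
  MOV R1, 31  → R1 = 31
  SUB R5, R1  → R5 = 65 - 31 = 34
Final: R5 = 34

34


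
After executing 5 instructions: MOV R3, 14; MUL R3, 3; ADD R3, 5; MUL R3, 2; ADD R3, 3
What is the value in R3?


Register state trace:
  MOV R3, 14  → R3 = 14
  MUL R3, 3  → R3 = 14 * 3 = 42
  ADD R3, 5  → R3 = 42 + 5 = 47
  MUL R3, 2  → R3 = 47 * 2 = 94
  ADD R3, 3  → R3 = 94 + 3 = 97
Final: R3 = 97

97


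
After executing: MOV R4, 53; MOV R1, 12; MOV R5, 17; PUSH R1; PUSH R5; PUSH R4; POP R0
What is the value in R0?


Stack trace (top is rightmost):
  MOV R4, 53  → R4 = 53
  MOV R1, 12  → R1 = 12
  MOV R5, 17  → R5 = 17
  PUSH R1  → stack: [12]
  PUSH R5  → stack: [12, 17]
  PUSH R4  → stack: [12, 17, 53]
  POP R0  → R0 = 53, stack: [12, 17]
Final: R0 = 53

53


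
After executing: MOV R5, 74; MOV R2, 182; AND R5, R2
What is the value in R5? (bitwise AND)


Register state trace:
  MOV R5, 74  → R5 = 74 (0b01001010)
  MOV R2, 182  → R2 = 182 (0b10110110)
  AND R5, R2  → R5 = 74 AND 182 = 2 (0b00000010)
Final: R5 = 2

2


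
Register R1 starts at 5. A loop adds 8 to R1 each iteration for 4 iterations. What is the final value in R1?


Starting value: R1 = 5
  Iter 1: R1 = 5 + 8 = 13
  Iter 2: R1 = 13 + 8 = 21
  Iter 3: R1 = 21 + 8 = 29
  Iter 4: R1 = 29 + 8 = 37
Final: R1 = 37

37


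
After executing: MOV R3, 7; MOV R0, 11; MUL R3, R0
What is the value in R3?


Register state trace:
  MOV R3, 7  → R3 = 7
  MOV R0, 11  → R0 = 11
  MUL R3, R0  → R3 = 7 * 11 = 77
Final: R3 = 77

77


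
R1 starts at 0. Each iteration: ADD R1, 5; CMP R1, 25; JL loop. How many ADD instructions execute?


Loop trace (R1 starts at 0, target 25, step 5):
  ADD #1: R1 = 0 + 5 = 5  → 5 < 25, loop
  ADD #2: R1 = 5 + 5 = 10  → 10 < 25, loop
  ADD #3: R1 = 10 + 5 = 15  → 15 < 25, loop
  ADD #4: R1 = 15 + 5 = 20  → 20 < 25, loop
  ADD #5: R1 = 20 + 5 = 25  → 25 >= 25, exit
Total ADD instructions: 5

5


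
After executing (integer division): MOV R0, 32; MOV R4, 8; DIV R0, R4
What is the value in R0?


Register state trace:
  MOV R0, 32  → R0 = 32
  MOV R4, 8  → R4 = 8
  DIV R0, R4  → R0 = 32 // 8 = 4
Final: R0 = 4

4


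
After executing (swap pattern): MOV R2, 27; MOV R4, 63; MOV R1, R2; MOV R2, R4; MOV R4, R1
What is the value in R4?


Register state trace (swap pattern):
  MOV R2, 27  → R2 = 27
  MOV R4, 63  → R4 = 63
  MOV R1, R2  → R1 = 27  (save R2)
  MOV R2, R4  → R2 = 63  (R2 gets R4's value)
  MOV R4, R1  → R4 = 27  (R4 gets saved value)
Final: R4 = 27

27


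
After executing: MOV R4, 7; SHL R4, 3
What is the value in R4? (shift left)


Register state trace:
  MOV R4, 7  → R4 = 7
  SHL R4, 3  → R4 = 7 << 3 = 7 * 2^3 = 56
Final: R4 = 56

56


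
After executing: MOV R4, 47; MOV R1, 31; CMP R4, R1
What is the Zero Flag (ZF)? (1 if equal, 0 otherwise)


Register state trace:
  MOV R4, 47  → R4 = 47
  MOV R1, 31  → R1 = 31
  CMP R4, R1  → computes 47 - 31 = 16
  Result is nonzero, so values are not equal
ZF = 0

0


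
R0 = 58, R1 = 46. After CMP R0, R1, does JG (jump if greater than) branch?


Trace:
  R0 = 58, R1 = 46
  CMP R0, R1  → compares 58 vs 46
  JG checks: is 58 greater than 46?
  58 > 46, so condition is true
Branch taken: Yes

Yes


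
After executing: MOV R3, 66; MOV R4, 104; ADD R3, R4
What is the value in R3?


Register state trace:
  MOV R3, 66  → R3 = 66
  MOV R4, 104  → R4 = 104
  ADD R3, R4  → R3 = 66 + 104 = 170
Final: R3 = 170

170


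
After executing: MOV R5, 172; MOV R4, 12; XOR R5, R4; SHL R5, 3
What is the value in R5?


Register state trace:
  MOV R5, 172  → R5 = 172 (0b10101100)
  MOV R4, 12  → R4 = 12 (0b00001100)
  XOR R5, R4  → R5 = 172 XOR 12 = 160 (0b10100000)
  SHL R5, 3  → R5 = 160 << 3 = 1280
Final: R5 = 1280

1280


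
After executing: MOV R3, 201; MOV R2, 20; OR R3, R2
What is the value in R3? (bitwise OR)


Register state trace:
  MOV R3, 201  → R3 = 201 (0b11001001)
  MOV R2, 20  → R2 = 20 (0b00010100)
  OR R3, R2   → R3 = 201 OR 20 = 221 (0b11011101)
Final: R3 = 221

221


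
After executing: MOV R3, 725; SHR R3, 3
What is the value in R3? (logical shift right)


Register state trace:
  MOV R3, 725  → R3 = 725
  SHR R3, 3  → R3 = 725 >> 3 = 725 // 2^3 = 90
Final: R3 = 90

90


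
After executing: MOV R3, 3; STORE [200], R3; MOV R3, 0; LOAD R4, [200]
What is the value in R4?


Register and memory trace:
  MOV R3, 3  → R3 = 3
  STORE [200], R3  → mem[200] = 3
  MOV R3, 0  → R3 = 0
  LOAD R4, [200]  → R4 = mem[200] = 3
Final: R4 = 3

3


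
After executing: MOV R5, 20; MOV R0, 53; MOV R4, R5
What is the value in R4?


Register state trace:
  MOV R5, 20  → R5 = 20
  MOV R0, 53  → R0 = 53
  MOV R4, R5  → R4 = 20
Final: R4 = 20

20


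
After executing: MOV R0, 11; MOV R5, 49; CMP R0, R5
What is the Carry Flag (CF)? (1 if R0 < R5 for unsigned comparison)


Register state trace:
  MOV R0, 11  → R0 = 11
  MOV R5, 49  → R5 = 49
  CMP R0, R5  → unsigned 11 - 49: borrow occurs
  11 < 49, so CF = 1
CF = 1

1


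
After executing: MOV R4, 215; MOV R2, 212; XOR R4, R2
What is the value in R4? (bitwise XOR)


Register state trace:
  MOV R4, 215  → R4 = 215 (0b11010111)
  MOV R2, 212  → R2 = 212 (0b11010100)
  XOR R4, R2  → R4 = 215 XOR 212 = 3 (0b00000011)
Final: R4 = 3

3


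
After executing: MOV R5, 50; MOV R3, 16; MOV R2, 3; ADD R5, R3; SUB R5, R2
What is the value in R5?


Register state trace:
  MOV R5, 50  → R5 = 50
  MOV R3, 16  → R3 = 16
  MOV R2, 3  → R2 = 3
  ADD R5, R3  → R5 = 50 + 16 = 66
  SUB R5, R2  → R5 = 66 - 3 = 63
Final: R5 = 63

63


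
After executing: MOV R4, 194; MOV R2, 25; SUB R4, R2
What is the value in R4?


Register state trace:
  MOV R4, 194  → R4 = 194
  MOV R2, 25  → R2 = 25
  SUB R4, R2  → R4 = 194 - 25 = 169
Final: R4 = 169

169


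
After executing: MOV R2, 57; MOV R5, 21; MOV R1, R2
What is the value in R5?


Register state trace:
  MOV R2, 57  → R2 = 57
  MOV R5, 21  → R5 = 21
  MOV R1, R2  → R1 = 57
Final: R5 = 21

21


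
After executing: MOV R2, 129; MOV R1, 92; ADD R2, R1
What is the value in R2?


Register state trace:
  MOV R2, 129  → R2 = 129
  MOV R1, 92  → R1 = 92
  ADD R2, R1  → R2 = 129 + 92 = 221
Final: R2 = 221

221


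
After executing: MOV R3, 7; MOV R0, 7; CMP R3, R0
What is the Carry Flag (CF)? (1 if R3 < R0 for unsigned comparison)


Register state trace:
  MOV R3, 7  → R3 = 7
  MOV R0, 7  → R0 = 7
  CMP R3, R0  → unsigned 7 - 7: no borrow
  7 >= 7, so CF = 0
CF = 0

0


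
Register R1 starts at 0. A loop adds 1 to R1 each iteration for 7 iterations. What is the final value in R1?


Starting value: R1 = 0
  Iter 1: R1 = 0 + 1 = 1
  Iter 2: R1 = 1 + 1 = 2
  Iter 3: R1 = 2 + 1 = 3
  Iter 4: R1 = 3 + 1 = 4
  Iter 5: R1 = 4 + 1 = 5
  Iter 6: R1 = 5 + 1 = 6
  Iter 7: R1 = 6 + 1 = 7
Final: R1 = 7

7


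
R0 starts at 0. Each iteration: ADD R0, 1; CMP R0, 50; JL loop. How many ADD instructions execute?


Loop trace (R0 starts at 0, target 50, step 1):
  ADD #1: R0 = 0 + 1 = 1  → 1 < 50, loop
  ADD #2: R0 = 1 + 1 = 2  → 2 < 50, loop
  ADD #3: R0 = 2 + 1 = 3  → 3 < 50, loop
  ADD #4: R0 = 3 + 1 = 4  → 4 < 50, loop
  ADD #5: R0 = 4 + 1 = 5  → 5 < 50, loop
  ADD #6: R0 = 5 + 1 = 6  → 6 < 50, loop
  ADD #7: R0 = 6 + 1 = 7  → 7 < 50, loop
  ADD #8: R0 = 7 + 1 = 8  → 8 < 50, loop
  ADD #9: R0 = 8 + 1 = 9  → 9 < 50, loop
  ADD #10: R0 = 9 + 1 = 10  → 10 < 50, loop
  ADD #11: R0 = 10 + 1 = 11  → 11 < 50, loop
  ADD #12: R0 = 11 + 1 = 12  → 12 < 50, loop
  ADD #13: R0 = 12 + 1 = 13  → 13 < 50, loop
  ADD #14: R0 = 13 + 1 = 14  → 14 < 50, loop
  ADD #15: R0 = 14 + 1 = 15  → 15 < 50, loop
  ADD #16: R0 = 15 + 1 = 16  → 16 < 50, loop
  ADD #17: R0 = 16 + 1 = 17  → 17 < 50, loop
  ADD #18: R0 = 17 + 1 = 18  → 18 < 50, loop
  ADD #19: R0 = 18 + 1 = 19  → 19 < 50, loop
  ADD #20: R0 = 19 + 1 = 20  → 20 < 50, loop
  ADD #21: R0 = 20 + 1 = 21  → 21 < 50, loop
  ADD #22: R0 = 21 + 1 = 22  → 22 < 50, loop
  ADD #23: R0 = 22 + 1 = 23  → 23 < 50, loop
  ADD #24: R0 = 23 + 1 = 24  → 24 < 50, loop
  ADD #25: R0 = 24 + 1 = 25  → 25 < 50, loop
  ADD #26: R0 = 25 + 1 = 26  → 26 < 50, loop
  ADD #27: R0 = 26 + 1 = 27  → 27 < 50, loop
  ADD #28: R0 = 27 + 1 = 28  → 28 < 50, loop
  ADD #29: R0 = 28 + 1 = 29  → 29 < 50, loop
  ADD #30: R0 = 29 + 1 = 30  → 30 < 50, loop
  ADD #31: R0 = 30 + 1 = 31  → 31 < 50, loop
  ADD #32: R0 = 31 + 1 = 32  → 32 < 50, loop
  ADD #33: R0 = 32 + 1 = 33  → 33 < 50, loop
  ADD #34: R0 = 33 + 1 = 34  → 34 < 50, loop
  ADD #35: R0 = 34 + 1 = 35  → 35 < 50, loop
  ADD #36: R0 = 35 + 1 = 36  → 36 < 50, loop
  ADD #37: R0 = 36 + 1 = 37  → 37 < 50, loop
  ADD #38: R0 = 37 + 1 = 38  → 38 < 50, loop
  ADD #39: R0 = 38 + 1 = 39  → 39 < 50, loop
  ADD #40: R0 = 39 + 1 = 40  → 40 < 50, loop
  ADD #41: R0 = 40 + 1 = 41  → 41 < 50, loop
  ADD #42: R0 = 41 + 1 = 42  → 42 < 50, loop
  ADD #43: R0 = 42 + 1 = 43  → 43 < 50, loop
  ADD #44: R0 = 43 + 1 = 44  → 44 < 50, loop
  ADD #45: R0 = 44 + 1 = 45  → 45 < 50, loop
  ADD #46: R0 = 45 + 1 = 46  → 46 < 50, loop
  ADD #47: R0 = 46 + 1 = 47  → 47 < 50, loop
  ADD #48: R0 = 47 + 1 = 48  → 48 < 50, loop
  ADD #49: R0 = 48 + 1 = 49  → 49 < 50, loop
  ADD #50: R0 = 49 + 1 = 50  → 50 >= 50, exit
Total ADD instructions: 50

50
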